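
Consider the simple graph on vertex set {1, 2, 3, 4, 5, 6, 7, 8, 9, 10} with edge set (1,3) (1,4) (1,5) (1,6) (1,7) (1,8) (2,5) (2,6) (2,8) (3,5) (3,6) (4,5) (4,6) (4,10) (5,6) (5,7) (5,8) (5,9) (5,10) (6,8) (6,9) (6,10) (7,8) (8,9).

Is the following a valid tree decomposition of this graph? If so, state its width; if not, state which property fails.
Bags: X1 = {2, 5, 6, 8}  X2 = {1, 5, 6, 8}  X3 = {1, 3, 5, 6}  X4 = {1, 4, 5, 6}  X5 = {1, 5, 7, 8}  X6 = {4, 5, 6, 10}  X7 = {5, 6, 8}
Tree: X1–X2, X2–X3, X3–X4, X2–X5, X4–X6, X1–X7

A tree decomposition must satisfy three properties: every vertex lies in some bag; for every edge, both endpoints lie together in some bag; and for every vertex, the bags containing it form a connected subtree. Here vertex 9 appears in no bag, so the decomposition is invalid.

No — vertex 9 appears in no bag.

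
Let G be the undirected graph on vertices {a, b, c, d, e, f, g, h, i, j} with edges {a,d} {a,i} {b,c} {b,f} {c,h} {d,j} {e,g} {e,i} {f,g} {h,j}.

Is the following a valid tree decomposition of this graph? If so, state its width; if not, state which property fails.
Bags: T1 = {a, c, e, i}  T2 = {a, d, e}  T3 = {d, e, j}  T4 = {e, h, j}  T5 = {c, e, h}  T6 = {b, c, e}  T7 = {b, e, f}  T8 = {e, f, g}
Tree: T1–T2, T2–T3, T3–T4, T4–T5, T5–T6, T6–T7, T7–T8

A tree decomposition must satisfy three properties: every vertex lies in some bag; for every edge, both endpoints lie together in some bag; and for every vertex, the bags containing it form a connected subtree. Here bags containing vertex c are not connected in the tree, so the decomposition is invalid.

No — bags containing vertex c are not connected in the tree.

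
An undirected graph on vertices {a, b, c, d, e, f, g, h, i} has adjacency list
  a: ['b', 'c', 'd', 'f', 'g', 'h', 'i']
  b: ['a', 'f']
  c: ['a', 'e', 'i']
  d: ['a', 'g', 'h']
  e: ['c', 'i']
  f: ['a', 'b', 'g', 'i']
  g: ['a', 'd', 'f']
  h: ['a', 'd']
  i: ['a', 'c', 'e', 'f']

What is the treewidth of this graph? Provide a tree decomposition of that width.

Treewidth 2.
Bags: B1 = {c, e, i}  B2 = {a, c, i}  B3 = {a, f, i}  B4 = {a, f, g}  B5 = {a, d, g}  B6 = {a, b, f}  B7 = {a, d, h}
Tree: B1–B2, B2–B3, B3–B4, B4–B5, B3–B6, B5–B7

The largest bag has 3 vertices, giving width 2; this decomposition certifies tw(G) ≤ 2. For the lower bound, the 3 vertices {c, e, i} are pairwise adjacent, and any tree decomposition puts a clique entirely inside one bag — forcing width ≥ 2. Therefore the treewidth is 2.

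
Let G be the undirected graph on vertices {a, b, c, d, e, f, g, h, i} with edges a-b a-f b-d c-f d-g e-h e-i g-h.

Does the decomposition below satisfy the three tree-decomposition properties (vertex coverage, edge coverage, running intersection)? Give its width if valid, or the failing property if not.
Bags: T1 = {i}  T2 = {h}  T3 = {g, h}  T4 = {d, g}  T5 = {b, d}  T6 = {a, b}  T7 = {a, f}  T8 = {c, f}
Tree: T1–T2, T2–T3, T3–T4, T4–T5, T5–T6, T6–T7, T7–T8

A tree decomposition must satisfy three properties: every vertex lies in some bag; for every edge, both endpoints lie together in some bag; and for every vertex, the bags containing it form a connected subtree. Here vertex e appears in no bag, so the decomposition is invalid.

No — vertex e appears in no bag.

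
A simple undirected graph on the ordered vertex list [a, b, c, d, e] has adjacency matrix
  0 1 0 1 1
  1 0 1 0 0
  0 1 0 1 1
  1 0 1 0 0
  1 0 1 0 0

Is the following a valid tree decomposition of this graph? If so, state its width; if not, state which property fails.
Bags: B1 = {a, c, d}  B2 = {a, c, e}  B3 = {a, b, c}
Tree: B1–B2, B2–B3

Yes; width 2.

Checking the three conditions: (i) the bags cover all of {a, b, c, d, e}; (ii) for each edge, some bag contains both endpoints; (iii) the bags containing any fixed vertex form a subtree. All hold, so the decomposition is valid with width 3 − 1 = 2.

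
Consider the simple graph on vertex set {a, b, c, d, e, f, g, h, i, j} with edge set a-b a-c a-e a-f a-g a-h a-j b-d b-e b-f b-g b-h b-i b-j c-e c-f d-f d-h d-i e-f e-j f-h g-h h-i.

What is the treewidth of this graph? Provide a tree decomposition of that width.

Every bag has size at most 4, so the width is 4 − 1 = 3 and tw(G) ≤ 3. Conversely, {a, c, e, f} is a clique of size 4, and the vertices of any clique must share a bag in every tree decomposition; so some bag has ≥ 4 vertices and tw(G) ≥ 3. Therefore the treewidth is 3.

Treewidth 3.
One optimal decomposition is:
Bags: B1 = {b, d, f, h}  B2 = {b, d, h, i}  B3 = {a, b, f, h}  B4 = {a, b, e, f}  B5 = {a, b, e, j}  B6 = {a, b, g, h}  B7 = {a, c, e, f}
Tree: B1–B2, B1–B3, B3–B4, B4–B5, B3–B6, B4–B7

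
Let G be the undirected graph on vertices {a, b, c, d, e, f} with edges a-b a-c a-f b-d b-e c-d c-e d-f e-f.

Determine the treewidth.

3

A width-3 tree decomposition is:
Bags: B1 = {a, b, d, e}  B2 = {a, c, d, e}  B3 = {a, d, e, f}
Tree: B1–B2, B2–B3
The largest bag has 4 vertices, giving width 3; this decomposition certifies tw(G) ≤ 3. For the lower bound: the 4 vertex sets {a,b}, {c,e}, {d}, {f} are disjoint, each induces a connected subgraph, and every pair is joined by at least one edge of G. Contracting each set to a single vertex therefore yields K_{4} as a minor, and since treewidth is minor-monotone, tw(G) ≥ tw(K_{4}) = 3. The upper and lower bounds meet at 3, so that is the treewidth.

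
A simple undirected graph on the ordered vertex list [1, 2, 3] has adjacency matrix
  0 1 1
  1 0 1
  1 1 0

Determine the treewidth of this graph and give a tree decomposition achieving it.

Treewidth 2.
Bags: B1 = {1, 2, 3}
Tree: (single bag)

A single bag containing all 3 vertices is trivially a valid decomposition of width 2. Conversely, {1, 2, 3} is a clique of size 3, and the vertices of any clique must share a bag in every tree decomposition; so some bag has ≥ 3 vertices and tw(G) ≥ 2. Combining the bounds, tw(G) = 2.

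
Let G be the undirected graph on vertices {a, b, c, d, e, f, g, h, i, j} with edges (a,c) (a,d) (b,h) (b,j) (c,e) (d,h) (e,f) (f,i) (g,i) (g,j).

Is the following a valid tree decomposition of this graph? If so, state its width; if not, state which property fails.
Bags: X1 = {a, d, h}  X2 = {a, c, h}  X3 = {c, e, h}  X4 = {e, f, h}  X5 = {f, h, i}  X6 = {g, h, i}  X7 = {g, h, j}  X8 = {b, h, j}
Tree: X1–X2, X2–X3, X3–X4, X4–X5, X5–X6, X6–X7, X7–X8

Every vertex of G appears in some bag (union = {a, b, c, d, e, f, g, h, i, j}); every edge is covered by a bag; and for each vertex v the set of bags containing v is connected in the bag tree. The decomposition is therefore valid. The largest bag has 3 vertices, so the width is 2.

Yes; width 2.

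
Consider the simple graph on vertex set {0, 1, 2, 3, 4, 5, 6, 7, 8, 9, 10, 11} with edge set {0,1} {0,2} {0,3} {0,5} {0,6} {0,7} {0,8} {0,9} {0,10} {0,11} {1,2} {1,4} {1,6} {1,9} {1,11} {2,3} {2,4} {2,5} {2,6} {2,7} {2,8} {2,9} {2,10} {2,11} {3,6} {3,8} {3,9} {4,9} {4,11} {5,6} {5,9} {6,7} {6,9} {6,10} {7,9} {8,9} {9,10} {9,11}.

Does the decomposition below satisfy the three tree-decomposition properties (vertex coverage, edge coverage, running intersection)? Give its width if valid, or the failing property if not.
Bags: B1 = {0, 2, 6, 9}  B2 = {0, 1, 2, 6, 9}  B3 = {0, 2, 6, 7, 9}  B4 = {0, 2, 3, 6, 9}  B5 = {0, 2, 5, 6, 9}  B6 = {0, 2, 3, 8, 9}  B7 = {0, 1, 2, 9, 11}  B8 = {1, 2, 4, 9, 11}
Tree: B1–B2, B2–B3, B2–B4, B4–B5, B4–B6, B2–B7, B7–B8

No — vertex 10 appears in no bag.

A tree decomposition must satisfy three properties: every vertex lies in some bag; for every edge, both endpoints lie together in some bag; and for every vertex, the bags containing it form a connected subtree. Here vertex 10 appears in no bag, so the decomposition is invalid.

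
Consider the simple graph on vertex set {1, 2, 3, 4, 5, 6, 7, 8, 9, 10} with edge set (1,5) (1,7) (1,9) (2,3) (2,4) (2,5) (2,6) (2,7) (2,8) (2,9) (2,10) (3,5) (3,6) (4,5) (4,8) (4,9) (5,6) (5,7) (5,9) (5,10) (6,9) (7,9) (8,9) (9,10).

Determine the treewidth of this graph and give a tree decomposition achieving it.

Treewidth 3.
Bags: B1 = {2, 5, 6, 9}  B2 = {2, 4, 5, 9}  B3 = {2, 5, 7, 9}  B4 = {1, 5, 7, 9}  B5 = {2, 5, 9, 10}  B6 = {2, 4, 8, 9}  B7 = {2, 3, 5, 6}
Tree: B1–B2, B1–B3, B3–B4, B2–B5, B2–B6, B1–B7

Every bag has size at most 4, so the width is 4 − 1 = 3 and tw(G) ≤ 3. On the other hand G contains the 4-clique {1, 5, 7, 9}. A clique must lie in a single bag of any decomposition, so no decomposition can have width below 3. Therefore the treewidth is 3.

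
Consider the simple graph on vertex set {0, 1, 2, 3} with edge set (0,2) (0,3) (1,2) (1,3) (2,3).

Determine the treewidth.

A width-2 tree decomposition is:
Bags: B1 = {1, 2, 3}  B2 = {0, 2, 3}
Tree: B1–B2
The largest bag has 3 vertices, giving width 2; this decomposition certifies tw(G) ≤ 2. On the other hand G contains the 3-clique {0, 2, 3}. A clique must lie in a single bag of any decomposition, so no decomposition can have width below 2. Combining the bounds, tw(G) = 2.

2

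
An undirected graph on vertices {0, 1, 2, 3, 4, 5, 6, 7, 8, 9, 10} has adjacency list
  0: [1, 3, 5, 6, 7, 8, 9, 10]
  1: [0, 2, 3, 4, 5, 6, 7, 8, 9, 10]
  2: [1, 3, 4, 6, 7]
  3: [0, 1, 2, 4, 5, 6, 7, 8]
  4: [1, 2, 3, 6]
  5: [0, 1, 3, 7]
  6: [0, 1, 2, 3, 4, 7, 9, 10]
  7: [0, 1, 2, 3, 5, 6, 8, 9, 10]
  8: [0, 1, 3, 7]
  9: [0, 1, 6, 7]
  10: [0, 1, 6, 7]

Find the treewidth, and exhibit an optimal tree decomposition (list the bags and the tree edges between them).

Treewidth 4.
One optimal decomposition is:
Bags: B1 = {1, 2, 3, 6, 7}  B2 = {0, 1, 3, 6, 7}  B3 = {0, 1, 6, 7, 9}  B4 = {0, 1, 3, 7, 8}  B5 = {0, 1, 3, 5, 7}  B6 = {0, 1, 6, 7, 10}  B7 = {1, 2, 3, 4, 6}
Tree: B1–B2, B2–B3, B2–B4, B4–B5, B2–B6, B1–B7

Every bag has size at most 5, so the width is 5 − 1 = 4 and tw(G) ≤ 4. Conversely, {1, 2, 3, 4, 6} is a clique of size 5, and the vertices of any clique must share a bag in every tree decomposition; so some bag has ≥ 5 vertices and tw(G) ≥ 4. Combining the bounds, tw(G) = 4.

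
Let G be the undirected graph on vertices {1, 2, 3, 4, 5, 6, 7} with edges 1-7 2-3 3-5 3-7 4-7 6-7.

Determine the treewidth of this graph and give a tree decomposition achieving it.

Treewidth 1.
One optimal decomposition is:
Bags: B1 = {4, 7}  B2 = {3, 7}  B3 = {3, 5}  B4 = {1, 7}  B5 = {2, 3}  B6 = {6, 7}
Tree: B1–B2, B2–B3, B1–B4, B2–B5, B2–B6

The largest bag has 2 vertices, giving width 1; this decomposition certifies tw(G) ≤ 1. G has an edge, so its treewidth is at least 1. Therefore the treewidth is 1.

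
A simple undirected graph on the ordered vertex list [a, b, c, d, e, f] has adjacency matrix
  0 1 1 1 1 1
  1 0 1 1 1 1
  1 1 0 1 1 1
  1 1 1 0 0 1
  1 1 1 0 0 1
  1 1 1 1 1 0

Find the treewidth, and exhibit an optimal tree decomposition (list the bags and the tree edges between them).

Treewidth 4.
Bags: B1 = {a, b, c, e, f}  B2 = {a, b, c, d, f}
Tree: B1–B2

The largest bag has 5 vertices, giving width 4; this decomposition certifies tw(G) ≤ 4. Conversely, {a, b, c, d, f} is a clique of size 5, and the vertices of any clique must share a bag in every tree decomposition; so some bag has ≥ 5 vertices and tw(G) ≥ 4. Therefore the treewidth is 4.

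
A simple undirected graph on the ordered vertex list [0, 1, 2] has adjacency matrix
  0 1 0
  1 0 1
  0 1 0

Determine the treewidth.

A width-1 tree decomposition is:
Bags: B1 = {0, 1}  B2 = {1, 2}
Tree: B1–B2
Each bag holds 2 vertices, so the decomposition has width 1, which upper-bounds the treewidth. G has an edge, so its treewidth is at least 1. Therefore the treewidth is 1.

1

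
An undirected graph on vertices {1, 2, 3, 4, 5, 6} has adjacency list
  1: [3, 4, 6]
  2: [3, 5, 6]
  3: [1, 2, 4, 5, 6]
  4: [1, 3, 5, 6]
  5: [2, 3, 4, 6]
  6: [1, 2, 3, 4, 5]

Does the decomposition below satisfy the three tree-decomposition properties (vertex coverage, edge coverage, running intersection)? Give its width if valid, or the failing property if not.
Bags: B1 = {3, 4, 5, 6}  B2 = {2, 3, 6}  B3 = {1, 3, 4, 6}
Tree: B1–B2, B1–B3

No — edge (5,2) lies in no bag.

A tree decomposition must satisfy three properties: every vertex lies in some bag; for every edge, both endpoints lie together in some bag; and for every vertex, the bags containing it form a connected subtree. Here edge (5,2) lies in no bag, so the decomposition is invalid.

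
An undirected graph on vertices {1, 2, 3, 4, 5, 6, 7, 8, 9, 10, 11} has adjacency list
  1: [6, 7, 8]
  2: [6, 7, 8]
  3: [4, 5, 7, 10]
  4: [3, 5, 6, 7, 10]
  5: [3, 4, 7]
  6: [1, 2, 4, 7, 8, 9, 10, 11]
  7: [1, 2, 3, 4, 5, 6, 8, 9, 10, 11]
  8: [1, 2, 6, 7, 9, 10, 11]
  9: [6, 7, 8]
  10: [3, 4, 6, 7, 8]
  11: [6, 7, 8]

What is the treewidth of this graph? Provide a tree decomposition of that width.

Treewidth 3.
One such decomposition:
Bags: B1 = {2, 6, 7, 8}  B2 = {6, 7, 8, 11}  B3 = {1, 6, 7, 8}  B4 = {6, 7, 8, 10}  B5 = {4, 6, 7, 10}  B6 = {3, 4, 7, 10}  B7 = {3, 4, 5, 7}  B8 = {6, 7, 8, 9}
Tree: B1–B2, B1–B3, B1–B4, B4–B5, B5–B6, B6–B7, B4–B8

The largest bag has 4 vertices, giving width 3; this decomposition certifies tw(G) ≤ 3. For the lower bound, the 4 vertices {3, 4, 7, 10} are pairwise adjacent, and any tree decomposition puts a clique entirely inside one bag — forcing width ≥ 3. The upper and lower bounds meet at 3, so that is the treewidth.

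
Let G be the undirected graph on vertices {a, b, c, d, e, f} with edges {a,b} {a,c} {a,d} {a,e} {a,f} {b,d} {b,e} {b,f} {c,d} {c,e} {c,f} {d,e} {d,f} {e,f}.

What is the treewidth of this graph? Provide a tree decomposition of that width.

The largest bag has 5 vertices, giving width 4; this decomposition certifies tw(G) ≤ 4. Conversely, {a, c, d, e, f} is a clique of size 5, and the vertices of any clique must share a bag in every tree decomposition; so some bag has ≥ 5 vertices and tw(G) ≥ 4. Combining the bounds, tw(G) = 4.

Treewidth 4.
One such decomposition:
Bags: B1 = {a, b, d, e, f}  B2 = {a, c, d, e, f}
Tree: B1–B2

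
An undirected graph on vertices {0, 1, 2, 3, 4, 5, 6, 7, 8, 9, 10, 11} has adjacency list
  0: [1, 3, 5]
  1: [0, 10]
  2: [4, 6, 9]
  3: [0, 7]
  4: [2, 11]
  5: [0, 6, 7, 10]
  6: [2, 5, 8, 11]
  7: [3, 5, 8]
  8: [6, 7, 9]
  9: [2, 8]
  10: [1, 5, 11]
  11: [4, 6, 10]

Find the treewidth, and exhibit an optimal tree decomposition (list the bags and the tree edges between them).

The largest bag has 4 vertices, giving width 3; this decomposition certifies tw(G) ≤ 3. For the lower bound: the 4 vertex sets {2,4,9}, {11}, {6}, {5,7,8,10} are disjoint, each induces a connected subgraph, and every pair is joined by at least one edge of G. Contracting each set to a single vertex therefore yields K_{4} as a minor, and since treewidth is minor-monotone, tw(G) ≥ tw(K_{4}) = 3. Therefore the treewidth is 3.

Treewidth 3.
One optimal decomposition is:
Bags: B1 = {2, 4, 9, 11}  B2 = {2, 6, 9, 11}  B3 = {6, 8, 9, 11}  B4 = {6, 8, 10, 11}  B5 = {5, 6, 8, 10}  B6 = {5, 7, 8, 10}  B7 = {1, 5, 7, 10}  B8 = {0, 1, 5, 7}  B9 = {0, 1, 3, 7}
Tree: B1–B2, B2–B3, B3–B4, B4–B5, B5–B6, B6–B7, B7–B8, B8–B9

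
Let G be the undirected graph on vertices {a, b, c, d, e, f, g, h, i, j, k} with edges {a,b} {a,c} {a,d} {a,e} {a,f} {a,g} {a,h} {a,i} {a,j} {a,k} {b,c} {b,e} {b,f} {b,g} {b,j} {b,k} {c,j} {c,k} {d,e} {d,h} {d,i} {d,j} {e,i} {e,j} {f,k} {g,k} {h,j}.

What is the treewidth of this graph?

A width-3 tree decomposition is:
Bags: B1 = {a, b, c, j}  B2 = {a, b, e, j}  B3 = {a, b, c, k}  B4 = {a, b, g, k}  B5 = {a, d, e, j}  B6 = {a, d, e, i}  B7 = {a, d, h, j}  B8 = {a, b, f, k}
Tree: B1–B2, B1–B3, B3–B4, B2–B5, B5–B6, B5–B7, B3–B8
Every bag has size at most 4, so the width is 4 − 1 = 3 and tw(G) ≤ 3. On the other hand G contains the 4-clique {a, d, e, j}. A clique must lie in a single bag of any decomposition, so no decomposition can have width below 3. Combining the bounds, tw(G) = 3.

3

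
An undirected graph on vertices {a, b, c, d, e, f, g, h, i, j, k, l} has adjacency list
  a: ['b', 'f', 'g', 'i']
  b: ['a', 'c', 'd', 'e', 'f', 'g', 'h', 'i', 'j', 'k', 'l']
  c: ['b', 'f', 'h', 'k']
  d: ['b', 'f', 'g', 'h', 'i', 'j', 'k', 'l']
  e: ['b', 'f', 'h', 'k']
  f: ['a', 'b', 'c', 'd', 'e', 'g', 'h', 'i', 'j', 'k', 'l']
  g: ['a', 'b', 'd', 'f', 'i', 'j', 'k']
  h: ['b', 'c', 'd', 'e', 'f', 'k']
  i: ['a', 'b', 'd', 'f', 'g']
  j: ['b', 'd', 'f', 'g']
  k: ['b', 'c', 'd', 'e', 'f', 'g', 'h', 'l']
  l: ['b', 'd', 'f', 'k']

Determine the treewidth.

A width-4 tree decomposition is:
Bags: B1 = {b, d, f, h, k}  B2 = {b, e, f, h, k}  B3 = {b, d, f, k, l}  B4 = {b, d, f, g, k}  B5 = {b, c, f, h, k}  B6 = {b, d, f, g, i}  B7 = {a, b, f, g, i}  B8 = {b, d, f, g, j}
Tree: B1–B2, B1–B3, B3–B4, B2–B5, B4–B6, B6–B7, B6–B8
Every bag has size at most 5, so the width is 5 − 1 = 4 and tw(G) ≤ 4. Conversely, {b, d, f, g, j} is a clique of size 5, and the vertices of any clique must share a bag in every tree decomposition; so some bag has ≥ 5 vertices and tw(G) ≥ 4. Therefore the treewidth is 4.

4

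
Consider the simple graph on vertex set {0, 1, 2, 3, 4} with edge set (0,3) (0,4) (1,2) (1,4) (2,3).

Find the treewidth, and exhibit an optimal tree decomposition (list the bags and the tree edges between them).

Treewidth 2.
Bags: B1 = {0, 2, 3}  B2 = {0, 2, 4}  B3 = {1, 2, 4}
Tree: B1–B2, B2–B3

Every bag has size at most 3, so the width is 3 − 1 = 2 and tw(G) ≤ 2. For the lower bound, G contains the cycle 2–3–0–4–1–2, so G is not a forest; only forests have treewidth ≤ 1, hence tw(G) ≥ 2. Therefore the treewidth is 2.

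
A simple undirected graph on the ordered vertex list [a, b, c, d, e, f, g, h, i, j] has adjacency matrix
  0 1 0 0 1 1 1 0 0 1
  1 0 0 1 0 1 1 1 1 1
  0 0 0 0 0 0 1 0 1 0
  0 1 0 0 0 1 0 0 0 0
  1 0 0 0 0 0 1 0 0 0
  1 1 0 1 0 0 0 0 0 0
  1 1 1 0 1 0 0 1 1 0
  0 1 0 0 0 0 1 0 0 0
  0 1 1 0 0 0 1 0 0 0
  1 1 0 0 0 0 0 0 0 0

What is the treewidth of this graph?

A width-2 tree decomposition is:
Bags: B1 = {c, g, i}  B2 = {b, g, i}  B3 = {a, b, g}  B4 = {a, e, g}  B5 = {b, g, h}  B6 = {a, b, j}  B7 = {a, b, f}  B8 = {b, d, f}
Tree: B1–B2, B2–B3, B3–B4, B3–B5, B3–B6, B6–B7, B7–B8
Every bag has size at most 3, so the width is 3 − 1 = 2 and tw(G) ≤ 2. Conversely, {a, e, g} is a clique of size 3, and the vertices of any clique must share a bag in every tree decomposition; so some bag has ≥ 3 vertices and tw(G) ≥ 2. Combining the bounds, tw(G) = 2.

2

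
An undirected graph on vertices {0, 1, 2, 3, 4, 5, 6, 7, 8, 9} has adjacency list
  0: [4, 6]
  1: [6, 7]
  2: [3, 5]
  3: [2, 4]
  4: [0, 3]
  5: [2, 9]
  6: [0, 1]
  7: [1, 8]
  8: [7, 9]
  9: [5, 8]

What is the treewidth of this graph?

A width-2 tree decomposition is:
Bags: B1 = {0, 3, 4}  B2 = {0, 3, 6}  B3 = {1, 3, 6}  B4 = {1, 3, 7}  B5 = {3, 7, 8}  B6 = {3, 8, 9}  B7 = {3, 5, 9}  B8 = {2, 3, 5}
Tree: B1–B2, B2–B3, B3–B4, B4–B5, B5–B6, B6–B7, B7–B8
Each bag holds 3 vertices, so the decomposition has width 2, which upper-bounds the treewidth. Since 3–4–0–6–1–7–8–9–5–2–3 is a cycle in G, G is not acyclic. Forests are exactly the graphs of treewidth ≤ 1, so tw(G) ≥ 2. Therefore the treewidth is 2.

2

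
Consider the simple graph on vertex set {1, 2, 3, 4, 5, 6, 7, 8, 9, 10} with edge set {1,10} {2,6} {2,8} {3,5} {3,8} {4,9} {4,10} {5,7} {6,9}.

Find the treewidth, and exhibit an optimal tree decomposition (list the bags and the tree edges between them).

Treewidth 1.
One optimal decomposition is:
Bags: B1 = {1, 10}  B2 = {4, 10}  B3 = {4, 9}  B4 = {6, 9}  B5 = {2, 6}  B6 = {2, 8}  B7 = {3, 8}  B8 = {3, 5}  B9 = {5, 7}
Tree: B1–B2, B2–B3, B3–B4, B4–B5, B5–B6, B6–B7, B7–B8, B8–B9

The largest bag has 2 vertices, giving width 1; this decomposition certifies tw(G) ≤ 1. Since G has at least one edge (e.g. 1–10), it is not an edgeless graph, so tw(G) ≥ 1. Combining the bounds, tw(G) = 1.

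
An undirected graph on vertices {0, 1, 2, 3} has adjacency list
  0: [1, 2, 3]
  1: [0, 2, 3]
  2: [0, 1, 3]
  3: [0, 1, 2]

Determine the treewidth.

3

A width-3 tree decomposition is:
Bags: B1 = {0, 1, 2, 3}
Tree: (single bag)
With just one bag of size 4, the width is 4 − 1 = 3, so tw(G) ≤ 3. Conversely, {0, 1, 2, 3} is a clique of size 4, and the vertices of any clique must share a bag in every tree decomposition; so some bag has ≥ 4 vertices and tw(G) ≥ 3. Therefore the treewidth is 3.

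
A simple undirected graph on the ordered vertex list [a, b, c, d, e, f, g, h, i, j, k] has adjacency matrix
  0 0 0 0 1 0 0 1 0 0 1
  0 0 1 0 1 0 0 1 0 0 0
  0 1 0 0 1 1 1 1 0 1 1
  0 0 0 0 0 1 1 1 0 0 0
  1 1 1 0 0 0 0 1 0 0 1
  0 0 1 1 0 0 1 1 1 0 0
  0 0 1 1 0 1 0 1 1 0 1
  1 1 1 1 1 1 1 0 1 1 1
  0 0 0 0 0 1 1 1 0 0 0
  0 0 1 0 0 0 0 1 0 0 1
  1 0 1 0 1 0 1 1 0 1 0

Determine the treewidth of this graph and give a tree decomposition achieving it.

Every bag has size at most 4, so the width is 4 − 1 = 3 and tw(G) ≤ 3. On the other hand G contains the 4-clique {d, f, g, h}. A clique must lie in a single bag of any decomposition, so no decomposition can have width below 3. Therefore the treewidth is 3.

Treewidth 3.
One optimal decomposition is:
Bags: B1 = {c, g, h, k}  B2 = {c, h, j, k}  B3 = {c, f, g, h}  B4 = {f, g, h, i}  B5 = {c, e, h, k}  B6 = {a, e, h, k}  B7 = {d, f, g, h}  B8 = {b, c, e, h}
Tree: B1–B2, B1–B3, B3–B4, B2–B5, B5–B6, B3–B7, B5–B8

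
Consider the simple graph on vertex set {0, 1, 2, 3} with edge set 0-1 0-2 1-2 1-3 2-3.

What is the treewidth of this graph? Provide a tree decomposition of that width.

Treewidth 2.
Bags: B1 = {0, 1, 2}  B2 = {1, 2, 3}
Tree: B1–B2

Each bag holds 3 vertices, so the decomposition has width 2, which upper-bounds the treewidth. On the other hand G contains the 3-clique {0, 1, 2}. A clique must lie in a single bag of any decomposition, so no decomposition can have width below 2. The upper and lower bounds meet at 2, so that is the treewidth.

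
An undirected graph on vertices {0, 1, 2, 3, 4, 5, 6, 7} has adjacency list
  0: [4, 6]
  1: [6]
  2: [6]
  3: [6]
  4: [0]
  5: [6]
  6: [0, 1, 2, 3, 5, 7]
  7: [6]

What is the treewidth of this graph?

A width-1 tree decomposition is:
Bags: B1 = {6, 7}  B2 = {0, 6}  B3 = {5, 6}  B4 = {0, 4}  B5 = {2, 6}  B6 = {3, 6}  B7 = {1, 6}
Tree: B1–B2, B1–B3, B2–B4, B3–B5, B3–B6, B6–B7
The largest bag has 2 vertices, giving width 1; this decomposition certifies tw(G) ≤ 1. Since G has at least one edge (e.g. 6–7), it is not an edgeless graph, so tw(G) ≥ 1. The upper and lower bounds meet at 1, so that is the treewidth.

1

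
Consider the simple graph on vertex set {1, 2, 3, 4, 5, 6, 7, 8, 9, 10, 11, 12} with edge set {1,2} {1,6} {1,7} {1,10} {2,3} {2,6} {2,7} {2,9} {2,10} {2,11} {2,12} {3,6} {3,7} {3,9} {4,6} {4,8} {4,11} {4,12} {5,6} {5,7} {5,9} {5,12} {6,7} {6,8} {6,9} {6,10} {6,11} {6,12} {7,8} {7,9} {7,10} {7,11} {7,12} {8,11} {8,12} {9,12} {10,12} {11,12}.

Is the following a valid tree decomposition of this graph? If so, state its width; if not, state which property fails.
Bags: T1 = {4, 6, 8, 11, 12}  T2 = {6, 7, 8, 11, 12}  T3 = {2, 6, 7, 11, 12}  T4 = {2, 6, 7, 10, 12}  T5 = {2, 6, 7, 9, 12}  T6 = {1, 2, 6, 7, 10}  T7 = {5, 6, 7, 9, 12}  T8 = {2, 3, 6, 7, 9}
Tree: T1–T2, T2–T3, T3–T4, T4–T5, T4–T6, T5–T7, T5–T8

Yes; width 4.

Checking the three conditions: (i) the bags cover all of {1, 2, 3, 4, 5, 6, 7, 8, 9, 10, 11, 12}; (ii) for each edge, some bag contains both endpoints; (iii) the bags containing any fixed vertex form a subtree. All hold, so the decomposition is valid with width 5 − 1 = 4.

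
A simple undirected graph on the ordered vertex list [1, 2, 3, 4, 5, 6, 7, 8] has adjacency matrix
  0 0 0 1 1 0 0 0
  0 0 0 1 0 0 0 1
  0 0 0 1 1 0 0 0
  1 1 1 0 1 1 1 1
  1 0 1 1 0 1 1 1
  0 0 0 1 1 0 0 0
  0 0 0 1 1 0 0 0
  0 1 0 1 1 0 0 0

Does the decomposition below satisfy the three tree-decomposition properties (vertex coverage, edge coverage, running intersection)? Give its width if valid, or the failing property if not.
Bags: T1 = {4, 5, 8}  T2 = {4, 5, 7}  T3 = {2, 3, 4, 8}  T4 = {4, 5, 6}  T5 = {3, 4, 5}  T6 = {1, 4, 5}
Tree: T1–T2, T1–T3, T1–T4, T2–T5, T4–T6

No — bags containing vertex 3 are not connected in the tree.

A tree decomposition must satisfy three properties: every vertex lies in some bag; for every edge, both endpoints lie together in some bag; and for every vertex, the bags containing it form a connected subtree. Here bags containing vertex 3 are not connected in the tree, so the decomposition is invalid.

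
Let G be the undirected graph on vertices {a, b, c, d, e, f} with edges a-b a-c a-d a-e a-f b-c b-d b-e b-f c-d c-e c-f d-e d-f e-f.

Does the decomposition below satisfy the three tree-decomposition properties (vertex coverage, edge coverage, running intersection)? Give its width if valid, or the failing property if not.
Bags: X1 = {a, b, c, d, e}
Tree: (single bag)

No — vertex f appears in no bag.

A tree decomposition must satisfy three properties: every vertex lies in some bag; for every edge, both endpoints lie together in some bag; and for every vertex, the bags containing it form a connected subtree. Here vertex f appears in no bag, so the decomposition is invalid.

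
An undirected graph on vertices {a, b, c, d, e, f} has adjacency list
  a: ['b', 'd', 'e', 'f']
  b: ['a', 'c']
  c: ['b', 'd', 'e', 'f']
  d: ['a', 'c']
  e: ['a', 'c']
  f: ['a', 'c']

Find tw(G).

A width-2 tree decomposition is:
Bags: B1 = {a, c, e}  B2 = {a, b, c}  B3 = {a, c, d}  B4 = {a, c, f}
Tree: B1–B2, B2–B3, B3–B4
Each bag holds 3 vertices, so the decomposition has width 2, which upper-bounds the treewidth. Since a–e–c–b–a is a cycle in G, G is not acyclic. Forests are exactly the graphs of treewidth ≤ 1, so tw(G) ≥ 2. Therefore the treewidth is 2.

2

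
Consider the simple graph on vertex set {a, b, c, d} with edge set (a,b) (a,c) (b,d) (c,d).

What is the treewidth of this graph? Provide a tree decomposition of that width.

Treewidth 2.
Bags: B1 = {a, c, d}  B2 = {a, b, d}
Tree: B1–B2

Each bag holds 3 vertices, so the decomposition has width 2, which upper-bounds the treewidth. Since a–c–d–b–a is a cycle in G, G is not acyclic. Forests are exactly the graphs of treewidth ≤ 1, so tw(G) ≥ 2. The upper and lower bounds meet at 2, so that is the treewidth.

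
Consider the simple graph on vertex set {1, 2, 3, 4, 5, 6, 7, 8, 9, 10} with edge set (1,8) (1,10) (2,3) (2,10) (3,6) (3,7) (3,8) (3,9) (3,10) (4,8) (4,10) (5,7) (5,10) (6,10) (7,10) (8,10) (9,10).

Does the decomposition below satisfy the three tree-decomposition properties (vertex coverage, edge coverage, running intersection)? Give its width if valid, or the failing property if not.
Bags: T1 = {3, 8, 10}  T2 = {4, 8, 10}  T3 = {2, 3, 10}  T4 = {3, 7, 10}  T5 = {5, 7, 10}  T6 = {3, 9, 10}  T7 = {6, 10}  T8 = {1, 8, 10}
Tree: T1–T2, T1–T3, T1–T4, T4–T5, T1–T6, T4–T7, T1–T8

A tree decomposition must satisfy three properties: every vertex lies in some bag; for every edge, both endpoints lie together in some bag; and for every vertex, the bags containing it form a connected subtree. Here edge (3,6) lies in no bag, so the decomposition is invalid.

No — edge (3,6) lies in no bag.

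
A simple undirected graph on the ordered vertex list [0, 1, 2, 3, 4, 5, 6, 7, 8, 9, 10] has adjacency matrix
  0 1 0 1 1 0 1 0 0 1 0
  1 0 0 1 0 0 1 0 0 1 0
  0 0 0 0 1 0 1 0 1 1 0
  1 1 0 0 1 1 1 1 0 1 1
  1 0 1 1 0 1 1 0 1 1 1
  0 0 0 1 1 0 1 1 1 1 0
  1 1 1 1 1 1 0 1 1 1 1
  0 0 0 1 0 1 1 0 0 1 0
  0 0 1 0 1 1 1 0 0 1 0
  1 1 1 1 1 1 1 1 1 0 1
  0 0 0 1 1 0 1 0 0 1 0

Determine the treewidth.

4

A width-4 tree decomposition is:
Bags: B1 = {0, 1, 3, 6, 9}  B2 = {0, 3, 4, 6, 9}  B3 = {3, 4, 5, 6, 9}  B4 = {4, 5, 6, 8, 9}  B5 = {3, 4, 6, 9, 10}  B6 = {3, 5, 6, 7, 9}  B7 = {2, 4, 6, 8, 9}
Tree: B1–B2, B2–B3, B3–B4, B2–B5, B3–B6, B4–B7
Each bag holds 5 vertices, so the decomposition has width 4, which upper-bounds the treewidth. For the lower bound, the 5 vertices {2, 4, 6, 8, 9} are pairwise adjacent, and any tree decomposition puts a clique entirely inside one bag — forcing width ≥ 4. Therefore the treewidth is 4.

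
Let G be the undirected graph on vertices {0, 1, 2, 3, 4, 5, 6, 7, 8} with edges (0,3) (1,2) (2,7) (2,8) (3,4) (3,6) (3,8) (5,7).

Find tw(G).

1

A width-1 tree decomposition is:
Bags: B1 = {3, 6}  B2 = {3, 8}  B3 = {2, 8}  B4 = {2, 7}  B5 = {5, 7}  B6 = {3, 4}  B7 = {0, 3}  B8 = {1, 2}
Tree: B1–B2, B2–B3, B3–B4, B4–B5, B1–B6, B2–B7, B3–B8
Every bag has size at most 2, so the width is 2 − 1 = 1 and tw(G) ≤ 1. Since G has at least one edge (e.g. 6–3), it is not an edgeless graph, so tw(G) ≥ 1. Hence tw(G) = 1 exactly.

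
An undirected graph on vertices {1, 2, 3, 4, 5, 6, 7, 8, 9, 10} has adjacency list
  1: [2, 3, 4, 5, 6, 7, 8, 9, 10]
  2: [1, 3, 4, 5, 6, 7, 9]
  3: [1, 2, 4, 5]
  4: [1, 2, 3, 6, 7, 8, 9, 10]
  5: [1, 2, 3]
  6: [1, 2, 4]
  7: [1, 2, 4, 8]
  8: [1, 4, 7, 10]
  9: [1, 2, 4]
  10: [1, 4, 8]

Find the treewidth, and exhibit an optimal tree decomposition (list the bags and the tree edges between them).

Each bag holds 4 vertices, so the decomposition has width 3, which upper-bounds the treewidth. Conversely, {1, 4, 8, 10} is a clique of size 4, and the vertices of any clique must share a bag in every tree decomposition; so some bag has ≥ 4 vertices and tw(G) ≥ 3. Therefore the treewidth is 3.

Treewidth 3.
One optimal decomposition is:
Bags: B1 = {1, 2, 3, 4}  B2 = {1, 2, 4, 7}  B3 = {1, 4, 7, 8}  B4 = {1, 2, 3, 5}  B5 = {1, 2, 4, 6}  B6 = {1, 4, 8, 10}  B7 = {1, 2, 4, 9}
Tree: B1–B2, B2–B3, B1–B4, B2–B5, B3–B6, B5–B7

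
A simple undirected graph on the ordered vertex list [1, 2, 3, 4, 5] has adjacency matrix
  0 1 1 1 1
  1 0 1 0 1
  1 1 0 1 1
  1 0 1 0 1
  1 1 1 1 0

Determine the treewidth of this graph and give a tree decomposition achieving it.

Treewidth 3.
One optimal decomposition is:
Bags: B1 = {1, 3, 4, 5}  B2 = {1, 2, 3, 5}
Tree: B1–B2

The largest bag has 4 vertices, giving width 3; this decomposition certifies tw(G) ≤ 3. On the other hand G contains the 4-clique {1, 2, 3, 5}. A clique must lie in a single bag of any decomposition, so no decomposition can have width below 3. Hence tw(G) = 3 exactly.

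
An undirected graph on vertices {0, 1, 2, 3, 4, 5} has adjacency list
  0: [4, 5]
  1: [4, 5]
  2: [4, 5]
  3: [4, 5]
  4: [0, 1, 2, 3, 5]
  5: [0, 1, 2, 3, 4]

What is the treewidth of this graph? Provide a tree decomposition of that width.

The largest bag has 3 vertices, giving width 2; this decomposition certifies tw(G) ≤ 2. For the lower bound, the 3 vertices {0, 4, 5} are pairwise adjacent, and any tree decomposition puts a clique entirely inside one bag — forcing width ≥ 2. The upper and lower bounds meet at 2, so that is the treewidth.

Treewidth 2.
Bags: B1 = {1, 4, 5}  B2 = {0, 4, 5}  B3 = {3, 4, 5}  B4 = {2, 4, 5}
Tree: B1–B2, B2–B3, B1–B4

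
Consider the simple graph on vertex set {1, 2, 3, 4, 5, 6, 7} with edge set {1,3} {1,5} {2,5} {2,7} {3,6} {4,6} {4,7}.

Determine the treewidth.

2

A width-2 tree decomposition is:
Bags: B1 = {2, 5, 7}  B2 = {4, 5, 7}  B3 = {4, 5, 6}  B4 = {3, 5, 6}  B5 = {1, 3, 5}
Tree: B1–B2, B2–B3, B3–B4, B4–B5
The largest bag has 3 vertices, giving width 2; this decomposition certifies tw(G) ≤ 2. For the lower bound, G contains the cycle 5–2–7–4–6–3–1–5, so G is not a forest; only forests have treewidth ≤ 1, hence tw(G) ≥ 2. Therefore the treewidth is 2.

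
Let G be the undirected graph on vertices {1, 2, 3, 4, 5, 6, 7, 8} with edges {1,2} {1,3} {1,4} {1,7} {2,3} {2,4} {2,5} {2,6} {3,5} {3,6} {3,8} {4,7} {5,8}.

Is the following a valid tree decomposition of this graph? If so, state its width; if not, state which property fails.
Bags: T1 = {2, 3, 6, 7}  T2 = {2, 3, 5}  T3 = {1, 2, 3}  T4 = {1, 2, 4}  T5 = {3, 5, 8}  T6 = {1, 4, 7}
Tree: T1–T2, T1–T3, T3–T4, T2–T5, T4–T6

No — bags containing vertex 7 are not connected in the tree.

A tree decomposition must satisfy three properties: every vertex lies in some bag; for every edge, both endpoints lie together in some bag; and for every vertex, the bags containing it form a connected subtree. Here bags containing vertex 7 are not connected in the tree, so the decomposition is invalid.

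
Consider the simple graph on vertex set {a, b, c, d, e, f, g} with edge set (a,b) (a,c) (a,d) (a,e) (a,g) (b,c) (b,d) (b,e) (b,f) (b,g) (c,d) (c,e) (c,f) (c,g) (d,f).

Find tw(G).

3

A width-3 tree decomposition is:
Bags: B1 = {a, b, c, g}  B2 = {a, b, c, d}  B3 = {b, c, d, f}  B4 = {a, b, c, e}
Tree: B1–B2, B2–B3, B1–B4
Every bag has size at most 4, so the width is 4 − 1 = 3 and tw(G) ≤ 3. Conversely, {a, b, c, d} is a clique of size 4, and the vertices of any clique must share a bag in every tree decomposition; so some bag has ≥ 4 vertices and tw(G) ≥ 3. Therefore the treewidth is 3.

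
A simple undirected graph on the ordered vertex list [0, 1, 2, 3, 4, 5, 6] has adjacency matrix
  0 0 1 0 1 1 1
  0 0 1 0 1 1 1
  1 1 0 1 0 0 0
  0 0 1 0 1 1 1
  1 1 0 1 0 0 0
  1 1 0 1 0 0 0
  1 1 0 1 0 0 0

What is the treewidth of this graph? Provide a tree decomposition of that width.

Treewidth 3.
Bags: B1 = {0, 1, 3, 6}  B2 = {0, 1, 2, 3}  B3 = {0, 1, 3, 4}  B4 = {0, 1, 3, 5}
Tree: B1–B2, B2–B3, B3–B4

The largest bag has 4 vertices, giving width 3; this decomposition certifies tw(G) ≤ 3. For the lower bound: the 4 vertex sets {1,6}, {0,2}, {3}, {4} are disjoint, each induces a connected subgraph, and every pair is joined by at least one edge of G. Contracting each set to a single vertex therefore yields K_{4} as a minor, and since treewidth is minor-monotone, tw(G) ≥ tw(K_{4}) = 3. The upper and lower bounds meet at 3, so that is the treewidth.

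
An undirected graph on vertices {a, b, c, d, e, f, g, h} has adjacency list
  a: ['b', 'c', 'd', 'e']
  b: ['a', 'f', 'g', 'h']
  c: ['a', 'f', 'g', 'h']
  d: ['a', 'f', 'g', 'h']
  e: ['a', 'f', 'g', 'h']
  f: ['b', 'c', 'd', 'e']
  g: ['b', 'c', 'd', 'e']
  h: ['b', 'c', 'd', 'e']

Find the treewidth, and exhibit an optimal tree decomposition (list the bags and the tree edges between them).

Treewidth 4.
One such decomposition:
Bags: B1 = {b, c, d, e, f}  B2 = {b, c, d, e, g}  B3 = {b, c, d, e, h}  B4 = {a, b, c, d, e}
Tree: B1–B2, B2–B3, B3–B4

Each bag holds 5 vertices, so the decomposition has width 4, which upper-bounds the treewidth. For the lower bound: the 5 vertex sets {d,f}, {c,g}, {b,h}, {e}, {a} are disjoint, each induces a connected subgraph, and every pair is joined by at least one edge of G. Contracting each set to a single vertex therefore yields K_{5} as a minor, and since treewidth is minor-monotone, tw(G) ≥ tw(K_{5}) = 4. Therefore the treewidth is 4.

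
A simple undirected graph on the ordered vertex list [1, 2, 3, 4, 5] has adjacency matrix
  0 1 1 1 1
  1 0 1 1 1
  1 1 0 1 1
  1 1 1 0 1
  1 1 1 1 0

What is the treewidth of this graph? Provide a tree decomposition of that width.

Treewidth 4.
One such decomposition:
Bags: B1 = {1, 2, 3, 4, 5}
Tree: (single bag)

With just one bag of size 5, the width is 5 − 1 = 4, so tw(G) ≤ 4. On the other hand G contains the 5-clique {1, 2, 3, 4, 5}. A clique must lie in a single bag of any decomposition, so no decomposition can have width below 4. The upper and lower bounds meet at 4, so that is the treewidth.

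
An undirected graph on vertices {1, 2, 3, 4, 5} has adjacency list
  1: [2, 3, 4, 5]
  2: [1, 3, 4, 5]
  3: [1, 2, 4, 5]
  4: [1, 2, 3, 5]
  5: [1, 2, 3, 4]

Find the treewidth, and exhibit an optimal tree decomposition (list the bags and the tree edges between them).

A single bag containing all 5 vertices is trivially a valid decomposition of width 4. For the lower bound, the 5 vertices {1, 2, 3, 4, 5} are pairwise adjacent, and any tree decomposition puts a clique entirely inside one bag — forcing width ≥ 4. The upper and lower bounds meet at 4, so that is the treewidth.

Treewidth 4.
Bags: B1 = {1, 2, 3, 4, 5}
Tree: (single bag)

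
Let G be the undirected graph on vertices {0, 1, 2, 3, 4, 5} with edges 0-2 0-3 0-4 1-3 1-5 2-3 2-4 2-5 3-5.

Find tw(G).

A width-2 tree decomposition is:
Bags: B1 = {2, 3, 5}  B2 = {1, 3, 5}  B3 = {0, 2, 3}  B4 = {0, 2, 4}
Tree: B1–B2, B1–B3, B3–B4
The largest bag has 3 vertices, giving width 2; this decomposition certifies tw(G) ≤ 2. For the lower bound, the 3 vertices {1, 3, 5} are pairwise adjacent, and any tree decomposition puts a clique entirely inside one bag — forcing width ≥ 2. The upper and lower bounds meet at 2, so that is the treewidth.

2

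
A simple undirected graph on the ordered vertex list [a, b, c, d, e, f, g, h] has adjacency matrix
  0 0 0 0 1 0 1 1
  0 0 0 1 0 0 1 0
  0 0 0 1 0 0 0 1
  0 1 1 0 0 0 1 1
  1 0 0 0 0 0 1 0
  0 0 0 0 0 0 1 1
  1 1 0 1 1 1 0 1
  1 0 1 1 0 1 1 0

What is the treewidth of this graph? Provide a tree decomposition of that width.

The largest bag has 3 vertices, giving width 2; this decomposition certifies tw(G) ≤ 2. On the other hand G contains the 3-clique {a, e, g}. A clique must lie in a single bag of any decomposition, so no decomposition can have width below 2. Therefore the treewidth is 2.

Treewidth 2.
One such decomposition:
Bags: B1 = {a, g, h}  B2 = {d, g, h}  B3 = {f, g, h}  B4 = {a, e, g}  B5 = {b, d, g}  B6 = {c, d, h}
Tree: B1–B2, B2–B3, B1–B4, B2–B5, B2–B6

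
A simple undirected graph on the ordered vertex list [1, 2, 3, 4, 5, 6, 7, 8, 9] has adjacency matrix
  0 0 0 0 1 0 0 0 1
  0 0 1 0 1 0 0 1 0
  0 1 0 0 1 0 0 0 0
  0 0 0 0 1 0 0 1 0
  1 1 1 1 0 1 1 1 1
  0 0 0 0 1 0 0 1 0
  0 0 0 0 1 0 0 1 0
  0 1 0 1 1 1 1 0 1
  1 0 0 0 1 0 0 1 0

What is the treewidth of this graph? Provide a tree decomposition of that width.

Every bag has size at most 3, so the width is 3 − 1 = 2 and tw(G) ≤ 2. Conversely, {2, 5, 8} is a clique of size 3, and the vertices of any clique must share a bag in every tree decomposition; so some bag has ≥ 3 vertices and tw(G) ≥ 2. The upper and lower bounds meet at 2, so that is the treewidth.

Treewidth 2.
Bags: B1 = {5, 8, 9}  B2 = {1, 5, 9}  B3 = {4, 5, 8}  B4 = {2, 5, 8}  B5 = {5, 6, 8}  B6 = {5, 7, 8}  B7 = {2, 3, 5}
Tree: B1–B2, B1–B3, B3–B4, B4–B5, B1–B6, B4–B7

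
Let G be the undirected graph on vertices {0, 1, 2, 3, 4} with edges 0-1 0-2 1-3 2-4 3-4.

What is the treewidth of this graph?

A width-2 tree decomposition is:
Bags: B1 = {0, 2, 4}  B2 = {0, 3, 4}  B3 = {0, 1, 3}
Tree: B1–B2, B2–B3
The largest bag has 3 vertices, giving width 2; this decomposition certifies tw(G) ≤ 2. The edges 0–2–4–3–1–0 form a cycle, so G is not a tree and its treewidth is at least 2. Combining the bounds, tw(G) = 2.

2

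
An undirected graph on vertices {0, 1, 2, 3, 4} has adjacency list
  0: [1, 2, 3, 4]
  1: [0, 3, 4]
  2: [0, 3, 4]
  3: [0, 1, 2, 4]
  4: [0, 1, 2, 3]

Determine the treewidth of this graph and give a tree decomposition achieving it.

Treewidth 3.
One optimal decomposition is:
Bags: B1 = {0, 2, 3, 4}  B2 = {0, 1, 3, 4}
Tree: B1–B2

Every bag has size at most 4, so the width is 4 − 1 = 3 and tw(G) ≤ 3. Conversely, {0, 1, 3, 4} is a clique of size 4, and the vertices of any clique must share a bag in every tree decomposition; so some bag has ≥ 4 vertices and tw(G) ≥ 3. Hence tw(G) = 3 exactly.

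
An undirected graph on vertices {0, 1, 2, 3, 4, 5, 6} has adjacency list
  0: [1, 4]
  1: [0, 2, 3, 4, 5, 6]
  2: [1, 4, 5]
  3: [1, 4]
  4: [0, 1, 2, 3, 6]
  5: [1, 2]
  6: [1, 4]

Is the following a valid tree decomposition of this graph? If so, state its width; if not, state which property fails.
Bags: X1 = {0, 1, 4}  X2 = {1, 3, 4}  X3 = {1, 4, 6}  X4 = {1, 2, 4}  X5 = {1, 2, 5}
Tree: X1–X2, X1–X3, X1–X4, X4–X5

Every vertex of G appears in some bag (union = {0, 1, 2, 3, 4, 5, 6}); every edge is covered by a bag; and for each vertex v the set of bags containing v is connected in the bag tree. The decomposition is therefore valid. The largest bag has 3 vertices, so the width is 2.

Yes; width 2.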